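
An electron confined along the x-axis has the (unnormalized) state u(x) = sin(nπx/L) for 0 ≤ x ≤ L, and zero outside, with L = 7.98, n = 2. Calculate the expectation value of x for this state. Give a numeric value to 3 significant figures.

3.99

⟨x⟩ = ∫ x·|u|² dx / ∫|u|² dx (integrals over the domain).
With sin²θ = (1 − cos2θ)/2 on 0 ≤ x ≤ L: ∫sin²(nπx/L) dx = L/2, ∫x·sin²(nπx/L) dx = L²/4, ∫x²·sin²(nπx/L) dx = L³·(1/6 − 1/(4n²π²)); higher powers xᵏ the same way, integrating xᵏ·cos(2nπx/L) by parts.
State is unnormalized: ∫|u|² dx = 3.9900, and ∫u*·x·u dx = 15.920, so ⟨x⟩ = 15.920 / 3.9900.
⟨x⟩ = 3.9900.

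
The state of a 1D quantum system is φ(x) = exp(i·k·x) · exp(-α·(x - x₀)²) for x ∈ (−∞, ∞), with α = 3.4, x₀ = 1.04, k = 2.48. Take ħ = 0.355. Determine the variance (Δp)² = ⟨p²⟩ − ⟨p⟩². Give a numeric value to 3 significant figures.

0.428

Compute ⟨p⟩ and ⟨p²⟩ separately; (Δp)² = ⟨p²⟩ − ⟨p⟩².
Gaussian moments (u = x − x₀): ∫u^(2j)·e^(−2αu²) du = (2j−1)!!/(4α)^j · √(π/(2α)), odd powers integrate to 0; here √(π/(2α)) = 0.67971. Derivatives: φ′ = (ik − 2αu)·φ, φ″ = ((ik − 2αu)² − 2α)·φ; the odd-in-u pieces drop out.
Normalization: ∫|φ|² dx = 0.67971.
⟨p⟩ = 0.88040 and ⟨p²⟩ = 1.2036.
(Δp)² = 1.2036 − (0.88040)² = 0.42849.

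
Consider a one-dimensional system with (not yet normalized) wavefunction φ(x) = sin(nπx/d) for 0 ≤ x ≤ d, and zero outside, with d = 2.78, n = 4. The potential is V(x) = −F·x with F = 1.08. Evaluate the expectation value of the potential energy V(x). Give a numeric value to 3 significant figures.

⟨V⟩ = ∫ V(x)·|φ|² dx / ∫|φ|² dx.
With sin²θ = (1 − cos2θ)/2 on 0 ≤ x ≤ d: ∫sin²(nπx/d) dx = d/2, ∫x·sin²(nπx/d) dx = d²/4, ∫x²·sin²(nπx/d) dx = d³·(1/6 − 1/(4n²π²)); higher powers xᵏ the same way, integrating xᵏ·cos(2nπx/d) by parts.
State is unnormalized: ∫|φ|² dx = 1.3900, and ∫φ*·V(x)·φ dx = -2.0867, so ⟨V⟩ = -2.0867 / 1.3900.
⟨V⟩ = -1.5012.

-1.50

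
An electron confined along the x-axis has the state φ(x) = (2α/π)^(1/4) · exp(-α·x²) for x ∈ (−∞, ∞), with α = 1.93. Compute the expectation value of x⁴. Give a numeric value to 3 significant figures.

⟨x⁴⟩ = ∫ x⁴·|φ|² dx (integrals over the domain).
Gaussian moments: ∫x^(2j)·e^(−2αx²) dx = (2j−1)!!/(4α)^j · √(π/(2α)), odd powers integrate to 0; here √(π/(2α)) = 0.90216.
⟨x⁴⟩ = 0.050337.

0.0503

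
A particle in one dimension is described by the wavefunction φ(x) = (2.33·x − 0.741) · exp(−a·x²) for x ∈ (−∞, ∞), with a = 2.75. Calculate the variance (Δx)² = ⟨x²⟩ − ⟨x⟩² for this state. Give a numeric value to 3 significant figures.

Compute ⟨x⟩ and ⟨x²⟩ separately, then (Δx)² = ⟨x²⟩ − ⟨x⟩².
Expand each integrand as polynomial × e^(−2ax²) and use ∫x^(2j)·e^(−2ax²) dx = (2j−1)!!/(4a)^j · √(π/(2a)), odd powers → 0; here √(π/(2a)) = 0.75578.
Normalization: ∫|φ|² dx = 0.78799.
⟨x⟩ = -0.30108 and ⟨x²⟩ = 0.17698.
(Δx)² = 0.17698 − (-0.30108)² = 0.086324.

0.0863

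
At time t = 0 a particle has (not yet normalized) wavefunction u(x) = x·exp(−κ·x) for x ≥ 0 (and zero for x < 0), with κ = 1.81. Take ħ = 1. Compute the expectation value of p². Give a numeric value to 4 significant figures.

3.276

p² u = −ħ² d²u/dx²; ⟨p²⟩ = −ħ² ∫ u*·u'' dx / ∫|u|² dx.
Differentiate x·exp(−κ·x) with the product rule; every integrand then reduces to terms xʲ·e^(−2κx) on [0, ∞), with ∫₀^∞ xʲ·e^(−2κx) dx = j!/(2κ)^(j+1).
State is unnormalized: ∫|u|² dx = 0.042160, and ∫u*·(−ħ² u'') dx = 0.13812, so ⟨p²⟩ = 0.13812 / 0.042160.
⟨p²⟩ = 3.2761.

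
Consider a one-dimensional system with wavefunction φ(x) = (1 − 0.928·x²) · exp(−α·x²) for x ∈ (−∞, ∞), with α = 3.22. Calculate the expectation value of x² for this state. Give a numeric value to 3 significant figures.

⟨x²⟩ = ∫ x²·|φ|² dx / ∫|φ|² dx (integrals over the domain).
Expand each integrand as polynomial × e^(−2αx²) and use ∫x^(2j)·e^(−2αx²) dx = (2j−1)!!/(4α)^j · √(π/(2α)), odd powers → 0; here √(π/(2α)) = 0.69844.
State is unnormalized: ∫|φ|² dx = 0.60868, and ∫φ*·x²·φ dx = 0.035007, so ⟨x²⟩ = 0.035007 / 0.60868.
⟨x²⟩ = 0.057514.

0.0575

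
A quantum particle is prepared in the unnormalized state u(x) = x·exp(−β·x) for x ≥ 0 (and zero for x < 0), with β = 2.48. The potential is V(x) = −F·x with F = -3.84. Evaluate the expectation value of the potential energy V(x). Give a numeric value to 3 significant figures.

2.32

⟨V⟩ = ∫ V(x)·|u|² dx / ∫|u|² dx.
Every integrand reduces to terms xʲ·e^(−2βx) on [0, ∞); use ∫₀^∞ xʲ·e^(−2βx) dx = j!/(2β)^(j+1).
State is unnormalized: ∫|u|² dx = 0.016390, and ∫u*·V(x)·u dx = 0.038068, so ⟨V⟩ = 0.038068 / 0.016390.
⟨V⟩ = 2.3226.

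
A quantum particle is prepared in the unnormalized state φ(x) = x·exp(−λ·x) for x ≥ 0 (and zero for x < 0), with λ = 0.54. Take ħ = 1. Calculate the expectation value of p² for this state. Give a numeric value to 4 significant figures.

p² φ = −ħ² d²φ/dx²; ⟨p²⟩ = −ħ² ∫ φ*·φ'' dx / ∫|φ|² dx.
Differentiate x·exp(−λ·x) with the product rule; every integrand then reduces to terms xʲ·e^(−2λx) on [0, ∞), with ∫₀^∞ xʲ·e^(−2λx) dx = j!/(2λ)^(j+1).
State is unnormalized: ∫|φ|² dx = 1.5877, and ∫φ*·(−ħ² φ'') dx = 0.46296, so ⟨p²⟩ = 0.46296 / 1.5877.
⟨p²⟩ = 0.29160.

0.2916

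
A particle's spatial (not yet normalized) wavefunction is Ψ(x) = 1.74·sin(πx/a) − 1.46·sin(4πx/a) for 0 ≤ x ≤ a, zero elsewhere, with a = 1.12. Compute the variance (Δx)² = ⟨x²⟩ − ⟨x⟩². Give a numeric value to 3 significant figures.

Compute ⟨x⟩ and ⟨x²⟩ separately, then (Δx)² = ⟨x²⟩ − ⟨x⟩².
On 0 ≤ x ≤ a (j ≠ l): ∫sin²(jπx/a) dx = a/2, ∫sin(jπx/a)·sin(lπx/a) dx = 0; diagonal moments ∫x·sin²(jπx/a) dx = a²/4, ∫x²·sin²(jπx/a) dx = a³·(1/6 − 1/(4j²π²)); cross terms ∫x·sin(jπx/a)·sin(lπx/a) dx = 0 for j + l even and −4jla²/(π²(j² − l²)²) for j + l odd, ∫x²·sin(jπx/a)·sin(lπx/a) dx = (−1)^(j+l)·4jla³/(π²(j² − l²)²); higher powers the same way via product-to-sum and parts.
Normalization: ∫|Ψ|² dx = 2.8892.
⟨x⟩ = 0.57589 and ⟨x²⟩ = 0.39700.
(Δx)² = 0.39700 − (0.57589)² = 0.065347.

0.0653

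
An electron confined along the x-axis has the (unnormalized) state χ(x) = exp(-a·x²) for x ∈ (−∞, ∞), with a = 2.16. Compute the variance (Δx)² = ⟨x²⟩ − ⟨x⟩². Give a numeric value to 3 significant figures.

Compute ⟨x⟩ and ⟨x²⟩ separately, then (Δx)² = ⟨x²⟩ − ⟨x⟩².
Gaussian moments: ∫x^(2j)·e^(−2ax²) dx = (2j−1)!!/(4a)^j · √(π/(2a)), odd powers integrate to 0; here √(π/(2a)) = 0.85277.
Normalization: ∫|χ|² dx = 0.85277.
⟨x⟩ = 0.0000 and ⟨x²⟩ = 0.11574.
(Δx)² = 0.11574 − (0.0000)² = 0.11574.

0.116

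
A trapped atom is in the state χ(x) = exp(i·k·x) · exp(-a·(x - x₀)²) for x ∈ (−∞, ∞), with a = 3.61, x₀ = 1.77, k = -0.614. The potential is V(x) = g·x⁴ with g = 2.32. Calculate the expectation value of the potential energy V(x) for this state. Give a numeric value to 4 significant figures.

⟨V⟩ = ∫ V(x)·|χ|² dx / ∫|χ|² dx.
Gaussian moments (u = x − x₀): ∫u^(2j)·e^(−2au²) du = (2j−1)!!/(4a)^j · √(π/(2a)), odd powers integrate to 0; here √(π/(2a)) = 0.65964.
State is unnormalized: ∫|χ|² dx = 0.65964, and ∫χ*·V(x)·χ dx = 17.035, so ⟨V⟩ = 17.035 / 0.65964.
⟨V⟩ = 25.824.

25.82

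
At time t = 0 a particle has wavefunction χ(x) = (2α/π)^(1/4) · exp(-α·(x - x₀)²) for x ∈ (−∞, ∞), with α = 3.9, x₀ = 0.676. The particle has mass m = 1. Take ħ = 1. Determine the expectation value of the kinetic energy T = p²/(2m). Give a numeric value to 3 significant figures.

1.95

T = −(ħ²/2m) d²/dx², so ⟨T⟩ = −(ħ²/2m) ∫ χ*·χ'' dx; with m = 1.
Gaussian moments (u = x − x₀): ∫u^(2j)·e^(−2αu²) du = (2j−1)!!/(4α)^j · √(π/(2α)), odd powers integrate to 0; here √(π/(2α)) = 0.63464. Derivatives: d/dx e^(−αu²) = −2αu·e^(−αu²), d²/dx² e^(−αu²) = (4α²u² − 2α)·e^(−αu²).
⟨T⟩ = 1.9500.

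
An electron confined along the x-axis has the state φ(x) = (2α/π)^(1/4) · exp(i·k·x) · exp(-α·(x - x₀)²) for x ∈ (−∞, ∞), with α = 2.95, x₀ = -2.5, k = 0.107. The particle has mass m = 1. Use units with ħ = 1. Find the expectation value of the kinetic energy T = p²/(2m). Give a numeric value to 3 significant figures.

1.48

T = −(ħ²/2m) d²/dx², so ⟨T⟩ = −(ħ²/2m) ∫ φ*·φ'' dx; with m = 1.
Gaussian moments (u = x − x₀): ∫u^(2j)·e^(−2αu²) du = (2j−1)!!/(4α)^j · √(π/(2α)), odd powers integrate to 0; here √(π/(2α)) = 0.72971. Derivatives: φ′ = (ik − 2αu)·φ, φ″ = ((ik − 2αu)² − 2α)·φ; the odd-in-u pieces drop out.
⟨T⟩ = 1.4807.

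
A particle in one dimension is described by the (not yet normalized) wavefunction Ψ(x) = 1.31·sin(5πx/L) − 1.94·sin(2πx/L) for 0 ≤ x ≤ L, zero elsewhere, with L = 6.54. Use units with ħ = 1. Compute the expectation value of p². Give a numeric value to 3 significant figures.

2.44

p² Ψ = −ħ² d²Ψ/dx²; ⟨p²⟩ = −ħ² ∫ Ψ*·Ψ'' dx / ∫|Ψ|² dx.
d²/dx² sin(jπx/L) = −(jπ/L)²·sin(jπx/L); on 0 ≤ x ≤ L, ∫sin²(jπx/L) dx = L/2 and ∫sin(jπx/L)·sin(lπx/L) dx = 0 for j ≠ l, so only diagonal terms survive in ∫|Ψ|² and ∫Ψ·Ψ″; ∫Ψ·Ψ′ dx = [Ψ²/2] between the walls = 0.
State is unnormalized: ∫|Ψ|² dx = 17.919, and ∫Ψ*·(−ħ² Ψ'') dx = 43.732, so ⟨p²⟩ = 43.732 / 17.919.
⟨p²⟩ = 2.4406.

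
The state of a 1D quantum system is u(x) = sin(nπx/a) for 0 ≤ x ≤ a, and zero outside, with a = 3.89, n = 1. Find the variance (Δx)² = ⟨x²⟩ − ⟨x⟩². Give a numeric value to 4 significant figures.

Compute ⟨x⟩ and ⟨x²⟩ separately, then (Δx)² = ⟨x²⟩ − ⟨x⟩².
With sin²θ = (1 − cos2θ)/2 on 0 ≤ x ≤ a: ∫sin²(nπx/a) dx = a/2, ∫x·sin²(nπx/a) dx = a²/4, ∫x²·sin²(nπx/a) dx = a³·(1/6 − 1/(4n²π²)); higher powers xᵏ the same way, integrating xᵏ·cos(2nπx/a) by parts.
Normalization: ∫|u|² dx = 1.9450.
⟨x⟩ = 1.9450 and ⟨x²⟩ = 4.2774.
(Δx)² = 4.2774 − (1.9450)² = 0.49441.

0.4944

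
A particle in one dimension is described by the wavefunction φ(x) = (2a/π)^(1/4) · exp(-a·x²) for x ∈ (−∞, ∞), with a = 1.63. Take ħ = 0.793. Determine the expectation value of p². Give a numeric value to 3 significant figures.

p² φ = −ħ² d²φ/dx²; ⟨p²⟩ = −ħ² ∫ φ*·φ'' dx.
Gaussian moments: ∫x^(2j)·e^(−2ax²) dx = (2j−1)!!/(4a)^j · √(π/(2a)), odd powers integrate to 0; here √(π/(2a)) = 0.98167. Derivatives: d/dx e^(−ax²) = −2ax·e^(−ax²), d²/dx² e^(−ax²) = (4a²x² − 2a)·e^(−ax²).
⟨p²⟩ = 1.0250.

1.03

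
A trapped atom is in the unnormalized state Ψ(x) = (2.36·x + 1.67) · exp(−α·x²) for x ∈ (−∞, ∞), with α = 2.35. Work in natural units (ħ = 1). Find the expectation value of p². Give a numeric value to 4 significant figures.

3.174

p² Ψ = −ħ² d²Ψ/dx²; ⟨p²⟩ = −ħ² ∫ Ψ*·Ψ'' dx / ∫|Ψ|² dx.
Expand each integrand as polynomial × e^(−2αx²) and use ∫x^(2j)·e^(−2αx²) dx = (2j−1)!!/(4α)^j · √(π/(2α)), odd powers → 0; here √(π/(2α)) = 0.81757. Differentiate with the product rule, d/dx e^(−αx²) = −2αx·e^(−αx²).
State is unnormalized: ∫|Ψ|² dx = 2.7645, and ∫Ψ*·(−ħ² Ψ'') dx = 8.7735, so ⟨p²⟩ = 8.7735 / 2.7645.
⟨p²⟩ = 3.1736.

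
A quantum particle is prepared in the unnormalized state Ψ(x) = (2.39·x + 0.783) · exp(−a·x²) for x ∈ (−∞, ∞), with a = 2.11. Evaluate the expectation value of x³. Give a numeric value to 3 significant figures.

⟨x³⟩ = ∫ x³·|Ψ|² dx / ∫|Ψ|² dx (integrals over the domain).
Expand each integrand as polynomial × e^(−2ax²) and use ∫x^(2j)·e^(−2ax²) dx = (2j−1)!!/(4a)^j · √(π/(2a)), odd powers → 0; here √(π/(2a)) = 0.86282.
State is unnormalized: ∫|Ψ|² dx = 1.1129, and ∫Ψ*·x³·Ψ dx = 0.13600, so ⟨x³⟩ = 0.13600 / 1.1129.
⟨x³⟩ = 0.12220.

0.122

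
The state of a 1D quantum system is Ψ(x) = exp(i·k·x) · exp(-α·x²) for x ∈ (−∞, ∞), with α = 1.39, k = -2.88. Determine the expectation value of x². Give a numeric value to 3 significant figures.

0.180

⟨x²⟩ = ∫ x²·|Ψ|² dx / ∫|Ψ|² dx (integrals over the domain).
Gaussian moments: ∫x^(2j)·e^(−2αx²) dx = (2j−1)!!/(4α)^j · √(π/(2α)), odd powers integrate to 0; here √(π/(2α)) = 1.0630.
State is unnormalized: ∫|Ψ|² dx = 1.0630, and ∫Ψ*·x²·Ψ dx = 0.19120, so ⟨x²⟩ = 0.19120 / 1.0630.
⟨x²⟩ = 0.17986.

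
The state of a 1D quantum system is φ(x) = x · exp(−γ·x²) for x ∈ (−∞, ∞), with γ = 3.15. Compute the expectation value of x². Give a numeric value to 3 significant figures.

⟨x²⟩ = ∫ x²·|φ|² dx / ∫|φ|² dx (integrals over the domain).
Expand each integrand as polynomial × e^(−2γx²) and use ∫x^(2j)·e^(−2γx²) dx = (2j−1)!!/(4γ)^j · √(π/(2γ)), odd powers → 0; here √(π/(2γ)) = 0.70616.
State is unnormalized: ∫|φ|² dx = 0.056045, and ∫φ*·x²·φ dx = 0.013344, so ⟨x²⟩ = 0.013344 / 0.056045.
⟨x²⟩ = 0.23810.

0.238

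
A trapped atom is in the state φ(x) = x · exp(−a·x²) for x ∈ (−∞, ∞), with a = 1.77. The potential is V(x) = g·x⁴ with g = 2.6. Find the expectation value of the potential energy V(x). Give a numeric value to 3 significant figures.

0.778

⟨V⟩ = ∫ V(x)·|φ|² dx / ∫|φ|² dx.
Expand each integrand as polynomial × e^(−2ax²) and use ∫x^(2j)·e^(−2ax²) dx = (2j−1)!!/(4a)^j · √(π/(2a)), odd powers → 0; here √(π/(2a)) = 0.94205.
State is unnormalized: ∫|φ|² dx = 0.13306, and ∫φ*·V(x)·φ dx = 0.10352, so ⟨V⟩ = 0.10352 / 0.13306.
⟨V⟩ = 0.77803.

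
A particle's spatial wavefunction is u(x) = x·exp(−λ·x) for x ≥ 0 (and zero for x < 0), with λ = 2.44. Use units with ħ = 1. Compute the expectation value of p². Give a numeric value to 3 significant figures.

p² u = −ħ² d²u/dx²; ⟨p²⟩ = −ħ² ∫ u*·u'' dx / ∫|u|² dx.
Differentiate x·exp(−λ·x) with the product rule; every integrand then reduces to terms xʲ·e^(−2λx) on [0, ∞), with ∫₀^∞ xʲ·e^(−2λx) dx = j!/(2λ)^(j+1).
State is unnormalized: ∫|u|² dx = 0.017210, and ∫u*·(−ħ² u'') dx = 0.10246, so ⟨p²⟩ = 0.10246 / 0.017210.
⟨p²⟩ = 5.9536.

5.95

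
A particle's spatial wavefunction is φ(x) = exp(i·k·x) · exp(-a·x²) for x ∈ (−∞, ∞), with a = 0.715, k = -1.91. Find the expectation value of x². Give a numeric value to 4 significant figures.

0.3497

⟨x²⟩ = ∫ x²·|φ|² dx / ∫|φ|² dx (integrals over the domain).
Gaussian moments: ∫x^(2j)·e^(−2ax²) dx = (2j−1)!!/(4a)^j · √(π/(2a)), odd powers integrate to 0; here √(π/(2a)) = 1.4822.
State is unnormalized: ∫|φ|² dx = 1.4822, and ∫φ*·x²·φ dx = 0.51825, so ⟨x²⟩ = 0.51825 / 1.4822.
⟨x²⟩ = 0.34965.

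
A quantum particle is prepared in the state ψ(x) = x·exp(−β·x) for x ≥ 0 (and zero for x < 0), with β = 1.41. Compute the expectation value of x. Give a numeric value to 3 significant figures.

⟨x⟩ = ∫ x·|ψ|² dx / ∫|ψ|² dx (integrals over the domain).
Every integrand reduces to terms xʲ·e^(−2βx) on [0, ∞); use ∫₀^∞ xʲ·e^(−2βx) dx = j!/(2β)^(j+1).
State is unnormalized: ∫|ψ|² dx = 0.089183, and ∫ψ*·x·ψ dx = 0.094876, so ⟨x⟩ = 0.094876 / 0.089183.
⟨x⟩ = 1.0638.

1.06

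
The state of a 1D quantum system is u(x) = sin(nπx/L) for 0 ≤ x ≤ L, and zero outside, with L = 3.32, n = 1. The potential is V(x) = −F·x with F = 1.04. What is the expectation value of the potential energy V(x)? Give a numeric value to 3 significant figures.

⟨V⟩ = ∫ V(x)·|u|² dx / ∫|u|² dx.
With sin²θ = (1 − cos2θ)/2 on 0 ≤ x ≤ L: ∫sin²(nπx/L) dx = L/2, ∫x·sin²(nπx/L) dx = L²/4, ∫x²·sin²(nπx/L) dx = L³·(1/6 − 1/(4n²π²)); higher powers xᵏ the same way, integrating xᵏ·cos(2nπx/L) by parts.
State is unnormalized: ∫|u|² dx = 1.6600, and ∫u*·V(x)·u dx = -2.8658, so ⟨V⟩ = -2.8658 / 1.6600.
⟨V⟩ = -1.7264.

-1.73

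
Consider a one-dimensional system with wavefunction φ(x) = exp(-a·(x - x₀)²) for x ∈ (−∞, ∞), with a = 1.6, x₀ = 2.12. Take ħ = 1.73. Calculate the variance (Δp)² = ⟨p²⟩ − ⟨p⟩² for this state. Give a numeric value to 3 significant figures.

4.79

Compute ⟨p⟩ and ⟨p²⟩ separately; (Δp)² = ⟨p²⟩ − ⟨p⟩².
Gaussian moments (u = x − x₀): ∫u^(2j)·e^(−2au²) du = (2j−1)!!/(4a)^j · √(π/(2a)), odd powers integrate to 0; here √(π/(2a)) = 0.99083. Derivatives: d/dx e^(−au²) = −2au·e^(−au²), d²/dx² e^(−au²) = (4a²u² − 2a)·e^(−au²).
Normalization: ∫|φ|² dx = 0.99083.
⟨p⟩ = 0.0000 and ⟨p²⟩ = 4.7886.
(Δp)² = 4.7886 − (0.0000)² = 4.7886.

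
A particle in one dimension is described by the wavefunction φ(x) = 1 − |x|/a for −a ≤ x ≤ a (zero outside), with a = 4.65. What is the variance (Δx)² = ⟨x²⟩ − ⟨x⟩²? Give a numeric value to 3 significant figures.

2.16

Compute ⟨x⟩ and ⟨x²⟩ separately, then (Δx)² = ⟨x²⟩ − ⟨x⟩².
φ is even, so ∫ over [−a, a] = 2∫₀ᵃ with φ = 1 − x/a there: ∫₀ᵃ (1 − x/a)² dx = a/3, ∫₀ᵃ x²(1 − x/a)² dx = a³/30, ∫₀ᵃ x⁴(1 − x/a)² dx = a⁵/105.
Normalization: ∫|φ|² dx = 3.1000.
⟨x⟩ = 0.0000 and ⟨x²⟩ = 2.1623.
(Δx)² = 2.1623 − (0.0000)² = 2.1623.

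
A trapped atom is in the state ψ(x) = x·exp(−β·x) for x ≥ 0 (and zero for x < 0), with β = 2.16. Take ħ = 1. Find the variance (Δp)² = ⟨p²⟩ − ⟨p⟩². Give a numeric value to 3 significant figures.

Compute ⟨p⟩ and ⟨p²⟩ separately; (Δp)² = ⟨p²⟩ − ⟨p⟩².
Differentiate x·exp(−β·x) with the product rule; every integrand then reduces to terms xʲ·e^(−2βx) on [0, ∞), with ∫₀^∞ xʲ·e^(−2βx) dx = j!/(2β)^(j+1).
Normalization: ∫|ψ|² dx = 0.024807.
⟨p⟩ = 0.0000 and ⟨p²⟩ = 4.6656.
(Δp)² = 4.6656 − (0.0000)² = 4.6656.

4.67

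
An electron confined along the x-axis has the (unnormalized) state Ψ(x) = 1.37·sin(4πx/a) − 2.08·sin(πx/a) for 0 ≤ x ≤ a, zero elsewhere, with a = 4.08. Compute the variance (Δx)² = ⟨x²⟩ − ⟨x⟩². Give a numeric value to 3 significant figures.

Compute ⟨x⟩ and ⟨x²⟩ separately, then (Δx)² = ⟨x²⟩ − ⟨x⟩².
On 0 ≤ x ≤ a (j ≠ l): ∫sin²(jπx/a) dx = a/2, ∫sin(jπx/a)·sin(lπx/a) dx = 0; diagonal moments ∫x·sin²(jπx/a) dx = a²/4, ∫x²·sin²(jπx/a) dx = a³·(1/6 − 1/(4j²π²)); cross terms ∫x·sin(jπx/a)·sin(lπx/a) dx = 0 for j + l even and −4jla²/(π²(j² − l²)²) for j + l odd, ∫x²·sin(jπx/a)·sin(lπx/a) dx = (−1)^(j+l)·4jla³/(π²(j² − l²)²); higher powers the same way via product-to-sum and parts.
Normalization: ∫|Ψ|² dx = 12.655.
⟨x⟩ = 2.0940 and ⟨x²⟩ = 5.1651.
(Δx)² = 5.1651 − (2.0940)² = 0.78018.

0.780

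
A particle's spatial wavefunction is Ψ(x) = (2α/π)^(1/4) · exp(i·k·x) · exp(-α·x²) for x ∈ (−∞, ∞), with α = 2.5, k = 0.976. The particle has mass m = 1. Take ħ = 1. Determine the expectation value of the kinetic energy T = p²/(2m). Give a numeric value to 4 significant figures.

T = −(ħ²/2m) d²/dx², so ⟨T⟩ = −(ħ²/2m) ∫ Ψ*·Ψ'' dx; with m = 1.
Gaussian moments: ∫x^(2j)·e^(−2αx²) dx = (2j−1)!!/(4α)^j · √(π/(2α)), odd powers integrate to 0; here √(π/(2α)) = 0.79267. Derivatives: Ψ′ = (ik − 2αx)·Ψ, Ψ″ = ((ik − 2αx)² − 2α)·Ψ; the odd-in-x pieces drop out.
⟨T⟩ = 1.7263.

1.726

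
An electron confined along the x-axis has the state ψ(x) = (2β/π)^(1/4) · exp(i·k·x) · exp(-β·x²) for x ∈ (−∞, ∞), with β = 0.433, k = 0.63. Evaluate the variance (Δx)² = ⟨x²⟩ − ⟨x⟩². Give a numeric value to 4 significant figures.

0.5774

Compute ⟨x⟩ and ⟨x²⟩ separately, then (Δx)² = ⟨x²⟩ − ⟨x⟩².
Gaussian moments: ∫x^(2j)·e^(−2βx²) dx = (2j−1)!!/(4β)^j · √(π/(2β)), odd powers integrate to 0; here √(π/(2β)) = 1.9047.
⟨x⟩ = 0.0000 and ⟨x²⟩ = 0.57737.
(Δx)² = 0.57737 − (0.0000)² = 0.57737.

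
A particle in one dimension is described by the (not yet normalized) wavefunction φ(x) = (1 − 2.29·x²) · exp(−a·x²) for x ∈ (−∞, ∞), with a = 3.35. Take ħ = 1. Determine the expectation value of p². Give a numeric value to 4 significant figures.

p² φ = −ħ² d²φ/dx²; ⟨p²⟩ = −ħ² ∫ φ*·φ'' dx / ∫|φ|² dx.
Expand each integrand as polynomial × e^(−2ax²) and use ∫x^(2j)·e^(−2ax²) dx = (2j−1)!!/(4a)^j · √(π/(2a)), odd powers → 0; here √(π/(2a)) = 0.68476. Differentiate with the product rule, d/dx e^(−ax²) = −2ax·e^(−ax²).
State is unnormalized: ∫|φ|² dx = 0.51071, and ∫φ*·(−ħ² φ'') dx = 3.5470, so ⟨p²⟩ = 3.5470 / 0.51071.
⟨p²⟩ = 6.9451.

6.945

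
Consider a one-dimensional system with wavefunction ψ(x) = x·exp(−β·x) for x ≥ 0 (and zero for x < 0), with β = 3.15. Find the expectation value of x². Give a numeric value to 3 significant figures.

0.302

⟨x²⟩ = ∫ x²·|ψ|² dx / ∫|ψ|² dx (integrals over the domain).
Every integrand reduces to terms xʲ·e^(−2βx) on [0, ∞); use ∫₀^∞ xʲ·e^(−2βx) dx = j!/(2β)^(j+1).
State is unnormalized: ∫|ψ|² dx = 0.0079985, and ∫ψ*·x²·ψ dx = 0.0024183, so ⟨x²⟩ = 0.0024183 / 0.0079985.
⟨x²⟩ = 0.30234.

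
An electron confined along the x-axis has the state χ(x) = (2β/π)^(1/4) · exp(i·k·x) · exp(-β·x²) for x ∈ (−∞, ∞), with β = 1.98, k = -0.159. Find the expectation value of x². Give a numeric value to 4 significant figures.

⟨x²⟩ = ∫ x²·|χ|² dx (integrals over the domain).
Gaussian moments: ∫x^(2j)·e^(−2βx²) dx = (2j−1)!!/(4β)^j · √(π/(2β)), odd powers integrate to 0; here √(π/(2β)) = 0.89069.
⟨x²⟩ = 0.12626.

0.1263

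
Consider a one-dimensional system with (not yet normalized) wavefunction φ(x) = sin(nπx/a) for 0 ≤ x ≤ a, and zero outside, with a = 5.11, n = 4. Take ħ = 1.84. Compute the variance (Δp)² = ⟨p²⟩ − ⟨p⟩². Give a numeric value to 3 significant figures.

Compute ⟨p⟩ and ⟨p²⟩ separately; (Δp)² = ⟨p²⟩ − ⟨p⟩².
d/dx sin(nπx/a) = (nπ/a)·cos(nπx/a) and d²/dx² sin(nπx/a) = −(nπ/a)²·sin(nπx/a); on 0 ≤ x ≤ a, ∫sin²(nπx/a) dx = a/2 and ∫sin(nπx/a)·cos(nπx/a) dx = 0.
Normalization: ∫|φ|² dx = 2.5550.
⟨p⟩ = 0.0000 and ⟨p²⟩ = 20.475.
(Δp)² = 20.475 − (0.0000)² = 20.475.

20.5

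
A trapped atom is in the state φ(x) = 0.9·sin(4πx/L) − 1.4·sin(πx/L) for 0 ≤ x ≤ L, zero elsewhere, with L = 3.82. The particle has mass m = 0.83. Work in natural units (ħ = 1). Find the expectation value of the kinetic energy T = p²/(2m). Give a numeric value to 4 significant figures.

T = −(ħ²/2m) d²/dx², so ⟨T⟩ = −(ħ²/2m) ∫ φ*·φ'' dx / ∫|φ|² dx; with m = 0.83.
d²/dx² sin(jπx/L) = −(jπ/L)²·sin(jπx/L); on 0 ≤ x ≤ L, ∫sin²(jπx/L) dx = L/2 and ∫sin(jπx/L)·sin(lπx/L) dx = 0 for j ≠ l, so only diagonal terms survive in ∫|φ|² and ∫φ·φ″; ∫φ·φ′ dx = [φ²/2] between the walls = 0.
State is unnormalized: ∫|φ|² dx = 5.2907, and ∫φ*·(−ħ²/2m · φ'') dx = 11.611, so ⟨T⟩ = 11.611 / 5.2907.
⟨T⟩ = 2.1946.

2.195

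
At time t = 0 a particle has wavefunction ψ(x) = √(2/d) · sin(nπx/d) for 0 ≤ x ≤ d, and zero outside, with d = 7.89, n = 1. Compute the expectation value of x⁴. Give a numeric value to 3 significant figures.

442.

⟨x⁴⟩ = ∫ x⁴·|ψ|² dx (integrals over the domain).
With sin²θ = (1 − cos2θ)/2 on 0 ≤ x ≤ d: ∫sin²(nπx/d) dx = d/2, ∫x·sin²(nπx/d) dx = d²/4, ∫x²·sin²(nπx/d) dx = d³·(1/6 − 1/(4n²π²)); higher powers xᵏ the same way, integrating xᵏ·cos(2nπx/d) by parts.
⟨x⁴⟩ = 442.09.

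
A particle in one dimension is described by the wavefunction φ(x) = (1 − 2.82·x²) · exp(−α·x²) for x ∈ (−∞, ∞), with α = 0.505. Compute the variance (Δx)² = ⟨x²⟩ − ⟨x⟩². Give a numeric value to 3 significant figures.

Compute ⟨x⟩ and ⟨x²⟩ separately, then (Δx)² = ⟨x²⟩ − ⟨x⟩².
Expand each integrand as polynomial × e^(−2αx²) and use ∫x^(2j)·e^(−2αx²) dx = (2j−1)!!/(4α)^j · √(π/(2α)), odd powers → 0; here √(π/(2α)) = 1.7637.
Normalization: ∫|φ|² dx = 7.1511.
⟨x⟩ = 0.0000 and ⟨x²⟩ = 2.6687.
(Δx)² = 2.6687 − (0.0000)² = 2.6687.

2.67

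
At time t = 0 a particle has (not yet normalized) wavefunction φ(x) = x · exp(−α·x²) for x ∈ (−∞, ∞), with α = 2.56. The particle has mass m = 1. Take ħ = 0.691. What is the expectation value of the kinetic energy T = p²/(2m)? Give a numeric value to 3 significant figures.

T = −(ħ²/2m) d²/dx², so ⟨T⟩ = −(ħ²/2m) ∫ φ*·φ'' dx / ∫|φ|² dx; with m = 1.
Expand each integrand as polynomial × e^(−2αx²) and use ∫x^(2j)·e^(−2αx²) dx = (2j−1)!!/(4α)^j · √(π/(2α)), odd powers → 0; here √(π/(2α)) = 0.78332. Differentiate with the product rule, d/dx e^(−αx²) = −2αx·e^(−αx²).
State is unnormalized: ∫|φ|² dx = 0.076496, and ∫φ*·(−ħ²/2m · φ'') dx = 0.14026, so ⟨T⟩ = 0.14026 / 0.076496.
⟨T⟩ = 1.8335.

1.83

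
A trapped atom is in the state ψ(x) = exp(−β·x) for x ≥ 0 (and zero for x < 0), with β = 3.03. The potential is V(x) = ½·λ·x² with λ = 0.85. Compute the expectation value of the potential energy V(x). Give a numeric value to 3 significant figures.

0.0231

⟨V⟩ = ∫ V(x)·|ψ|² dx / ∫|ψ|² dx.
Every integrand reduces to terms xʲ·e^(−2βx) on [0, ∞); use ∫₀^∞ xʲ·e^(−2βx) dx = j!/(2β)^(j+1).
State is unnormalized: ∫|ψ|² dx = 0.16502, and ∫ψ*·V(x)·ψ dx = 0.0038195, so ⟨V⟩ = 0.0038195 / 0.16502.
⟨V⟩ = 0.023146.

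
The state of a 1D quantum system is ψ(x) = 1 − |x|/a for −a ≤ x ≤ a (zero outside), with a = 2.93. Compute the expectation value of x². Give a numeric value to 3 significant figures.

0.858

⟨x²⟩ = ∫ x²·|ψ|² dx / ∫|ψ|² dx (integrals over the domain).
ψ is even, so ∫ over [−a, a] = 2∫₀ᵃ with ψ = 1 − x/a there: ∫₀ᵃ (1 − x/a)² dx = a/3, ∫₀ᵃ x²(1 − x/a)² dx = a³/30, ∫₀ᵃ x⁴(1 − x/a)² dx = a⁵/105.
State is unnormalized: ∫|ψ|² dx = 1.9533, and ∫ψ*·x²·ψ dx = 1.6769, so ⟨x²⟩ = 1.6769 / 1.9533.
⟨x²⟩ = 0.85849.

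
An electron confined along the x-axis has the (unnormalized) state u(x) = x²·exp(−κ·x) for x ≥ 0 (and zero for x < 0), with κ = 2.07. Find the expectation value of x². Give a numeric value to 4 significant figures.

1.750

⟨x²⟩ = ∫ x²·|u|² dx / ∫|u|² dx (integrals over the domain).
Every integrand reduces to terms xʲ·e^(−2κx) on [0, ∞); use ∫₀^∞ xʲ·e^(−2κx) dx = j!/(2κ)^(j+1).
State is unnormalized: ∫|u|² dx = 0.019734, and ∫u*·x²·u dx = 0.034541, so ⟨x²⟩ = 0.034541 / 0.019734.
⟨x²⟩ = 1.7503.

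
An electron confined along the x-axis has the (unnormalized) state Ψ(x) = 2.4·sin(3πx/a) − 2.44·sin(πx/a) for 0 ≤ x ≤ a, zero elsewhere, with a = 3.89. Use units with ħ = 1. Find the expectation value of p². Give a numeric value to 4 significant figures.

3.218

p² Ψ = −ħ² d²Ψ/dx²; ⟨p²⟩ = −ħ² ∫ Ψ*·Ψ'' dx / ∫|Ψ|² dx.
d²/dx² sin(jπx/a) = −(jπ/a)²·sin(jπx/a); on 0 ≤ x ≤ a, ∫sin²(jπx/a) dx = a/2 and ∫sin(jπx/a)·sin(lπx/a) dx = 0 for j ≠ l, so only diagonal terms survive in ∫|Ψ|² and ∫Ψ·Ψ″; ∫Ψ·Ψ′ dx = [Ψ²/2] between the walls = 0.
State is unnormalized: ∫|Ψ|² dx = 22.783, and ∫Ψ*·(−ħ² Ψ'') dx = 73.316, so ⟨p²⟩ = 73.316 / 22.783.
⟨p²⟩ = 3.2180.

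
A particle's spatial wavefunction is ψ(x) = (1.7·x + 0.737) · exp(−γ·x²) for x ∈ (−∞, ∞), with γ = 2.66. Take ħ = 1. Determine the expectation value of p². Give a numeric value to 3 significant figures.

p² ψ = −ħ² d²ψ/dx²; ⟨p²⟩ = −ħ² ∫ ψ*·ψ'' dx / ∫|ψ|² dx.
Expand each integrand as polynomial × e^(−2γx²) and use ∫x^(2j)·e^(−2γx²) dx = (2j−1)!!/(4γ)^j · √(π/(2γ)), odd powers → 0; here √(π/(2γ)) = 0.76846. Differentiate with the product rule, d/dx e^(−γx²) = −2γx·e^(−γx²).
State is unnormalized: ∫|ψ|² dx = 0.62613, and ∫ψ*·(−ħ² ψ'') dx = 2.7759, so ⟨p²⟩ = 2.7759 / 0.62613.
⟨p²⟩ = 4.4335.

4.43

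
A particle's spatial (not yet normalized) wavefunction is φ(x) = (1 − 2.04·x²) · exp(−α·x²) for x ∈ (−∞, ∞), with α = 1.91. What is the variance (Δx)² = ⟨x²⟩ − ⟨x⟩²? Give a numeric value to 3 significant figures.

0.0900

Compute ⟨x⟩ and ⟨x²⟩ separately, then (Δx)² = ⟨x²⟩ − ⟨x⟩².
Expand each integrand as polynomial × e^(−2αx²) and use ∫x^(2j)·e^(−2αx²) dx = (2j−1)!!/(4α)^j · √(π/(2α)), odd powers → 0; here √(π/(2α)) = 0.90687.
Normalization: ∫|φ|² dx = 0.61654.
⟨x⟩ = 0.0000 and ⟨x²⟩ = 0.089980.
(Δx)² = 0.089980 − (0.0000)² = 0.089980.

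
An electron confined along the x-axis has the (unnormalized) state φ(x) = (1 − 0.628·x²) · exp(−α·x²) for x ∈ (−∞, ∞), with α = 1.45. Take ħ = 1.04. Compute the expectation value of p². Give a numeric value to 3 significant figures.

p² φ = −ħ² d²φ/dx²; ⟨p²⟩ = −ħ² ∫ φ*·φ'' dx / ∫|φ|² dx.
Expand each integrand as polynomial × e^(−2αx²) and use ∫x^(2j)·e^(−2αx²) dx = (2j−1)!!/(4α)^j · √(π/(2α)), odd powers → 0; here √(π/(2α)) = 1.0408. Differentiate with the product rule, d/dx e^(−αx²) = −2αx·e^(−αx²).
State is unnormalized: ∫|φ|² dx = 0.85204, and ∫φ*·(−ħ² φ'') dx = 2.1198, so ⟨p²⟩ = 2.1198 / 0.85204.
⟨p²⟩ = 2.4879.

2.49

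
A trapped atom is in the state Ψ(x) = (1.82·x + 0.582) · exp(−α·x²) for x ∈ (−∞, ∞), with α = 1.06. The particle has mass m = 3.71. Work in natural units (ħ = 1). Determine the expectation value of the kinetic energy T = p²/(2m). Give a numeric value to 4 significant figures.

0.3422

T = −(ħ²/2m) d²/dx², so ⟨T⟩ = −(ħ²/2m) ∫ Ψ*·Ψ'' dx / ∫|Ψ|² dx; with m = 3.71.
Expand each integrand as polynomial × e^(−2αx²) and use ∫x^(2j)·e^(−2αx²) dx = (2j−1)!!/(4α)^j · √(π/(2α)), odd powers → 0; here √(π/(2α)) = 1.2173. Differentiate with the product rule, d/dx e^(−αx²) = −2αx·e^(−αx²).
State is unnormalized: ∫|Ψ|² dx = 1.3633, and ∫Ψ*·(−ħ²/2m · Ψ'') dx = 0.46648, so ⟨T⟩ = 0.46648 / 1.3633.
⟨T⟩ = 0.34216.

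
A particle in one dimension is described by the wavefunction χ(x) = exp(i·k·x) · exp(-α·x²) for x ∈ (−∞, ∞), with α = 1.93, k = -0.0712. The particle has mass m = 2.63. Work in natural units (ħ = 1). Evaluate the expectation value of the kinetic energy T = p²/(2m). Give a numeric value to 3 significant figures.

T = −(ħ²/2m) d²/dx², so ⟨T⟩ = −(ħ²/2m) ∫ χ*·χ'' dx / ∫|χ|² dx; with m = 2.63.
Gaussian moments: ∫x^(2j)·e^(−2αx²) dx = (2j−1)!!/(4α)^j · √(π/(2α)), odd powers integrate to 0; here √(π/(2α)) = 0.90216. Derivatives: χ′ = (ik − 2αx)·χ, χ″ = ((ik − 2αx)² − 2α)·χ; the odd-in-x pieces drop out.
State is unnormalized: ∫|χ|² dx = 0.90216, and ∫χ*·(−ħ²/2m · χ'') dx = 0.33189, so ⟨T⟩ = 0.33189 / 0.90216.
⟨T⟩ = 0.36788.

0.368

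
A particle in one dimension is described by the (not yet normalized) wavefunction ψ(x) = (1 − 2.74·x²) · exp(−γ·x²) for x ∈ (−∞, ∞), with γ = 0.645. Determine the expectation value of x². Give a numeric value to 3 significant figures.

⟨x²⟩ = ∫ x²·|ψ|² dx / ∫|ψ|² dx (integrals over the domain).
Expand each integrand as polynomial × e^(−2γx²) and use ∫x^(2j)·e^(−2γx²) dx = (2j−1)!!/(4γ)^j · √(π/(2γ)), odd powers → 0; here √(π/(2γ)) = 1.5606.
State is unnormalized: ∫|ψ|² dx = 3.5262, and ∫ψ*·x²·ψ dx = 6.9838, so ⟨x²⟩ = 6.9838 / 3.5262.
⟨x²⟩ = 1.9805.

1.98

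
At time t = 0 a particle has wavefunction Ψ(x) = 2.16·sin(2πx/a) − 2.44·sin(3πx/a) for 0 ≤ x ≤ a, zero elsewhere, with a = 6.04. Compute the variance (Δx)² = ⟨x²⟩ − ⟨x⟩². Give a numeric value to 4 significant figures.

Compute ⟨x⟩ and ⟨x²⟩ separately, then (Δx)² = ⟨x²⟩ − ⟨x⟩².
On 0 ≤ x ≤ a (j ≠ l): ∫sin²(jπx/a) dx = a/2, ∫sin(jπx/a)·sin(lπx/a) dx = 0; diagonal moments ∫x·sin²(jπx/a) dx = a²/4, ∫x²·sin²(jπx/a) dx = a³·(1/6 − 1/(4j²π²)); cross terms ∫x·sin(jπx/a)·sin(lπx/a) dx = 0 for j + l even and −4jla²/(π²(j² − l²)²) for j + l odd, ∫x²·sin(jπx/a)·sin(lπx/a) dx = (−1)^(j+l)·4jla³/(π²(j² − l²)²); higher powers the same way via product-to-sum and parts.
Normalization: ∫|Ψ|² dx = 32.070.
⟨x⟩ = 4.1863 and ⟨x²⟩ = 18.887.
(Δx)² = 18.887 − (4.1863)² = 1.3617.

1.362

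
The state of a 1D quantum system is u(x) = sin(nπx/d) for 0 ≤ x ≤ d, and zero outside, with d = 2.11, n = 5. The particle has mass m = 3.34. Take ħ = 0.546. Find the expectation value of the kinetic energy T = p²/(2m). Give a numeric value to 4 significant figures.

T = −(ħ²/2m) d²/dx², so ⟨T⟩ = −(ħ²/2m) ∫ u*·u'' dx / ∫|u|² dx; with m = 3.34.
d/dx sin(nπx/d) = (nπ/d)·cos(nπx/d) and d²/dx² sin(nπx/d) = −(nπ/d)²·sin(nπx/d); on 0 ≤ x ≤ d, ∫sin²(nπx/d) dx = d/2 and ∫sin(nπx/d)·cos(nπx/d) dx = 0.
State is unnormalized: ∫|u|² dx = 1.0550, and ∫u*·(−ħ²/2m · u'') dx = 2.6094, so ⟨T⟩ = 2.6094 / 1.0550.
⟨T⟩ = 2.4733.

2.473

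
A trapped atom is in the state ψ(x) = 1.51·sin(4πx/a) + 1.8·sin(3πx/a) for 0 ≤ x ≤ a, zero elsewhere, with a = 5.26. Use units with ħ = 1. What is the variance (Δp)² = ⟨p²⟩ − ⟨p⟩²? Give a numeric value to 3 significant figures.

Compute ⟨p⟩ and ⟨p²⟩ separately; (Δp)² = ⟨p²⟩ − ⟨p⟩².
d²/dx² sin(jπx/a) = −(jπ/a)²·sin(jπx/a); on 0 ≤ x ≤ a, ∫sin²(jπx/a) dx = a/2 and ∫sin(jπx/a)·sin(lπx/a) dx = 0 for j ≠ l, so only diagonal terms survive in ∫|ψ|² and ∫ψ·ψ″; ∫ψ·ψ′ dx = [ψ²/2] between the walls = 0.
Normalization: ∫|ψ|² dx = 14.518.
⟨p⟩ = 0.0000 and ⟨p²⟩ = 4.2419.
(Δp)² = 4.2419 − (0.0000)² = 4.2419.

4.24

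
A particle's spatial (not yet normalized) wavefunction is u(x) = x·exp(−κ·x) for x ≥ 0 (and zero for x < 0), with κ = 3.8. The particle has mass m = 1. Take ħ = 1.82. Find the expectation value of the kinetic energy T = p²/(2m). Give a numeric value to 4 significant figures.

T = −(ħ²/2m) d²/dx², so ⟨T⟩ = −(ħ²/2m) ∫ u*·u'' dx / ∫|u|² dx; with m = 1.
Differentiate x·exp(−κ·x) with the product rule; every integrand then reduces to terms xʲ·e^(−2κx) on [0, ∞), with ∫₀^∞ xʲ·e^(−2κx) dx = j!/(2κ)^(j+1).
State is unnormalized: ∫|u|² dx = 0.0045561, and ∫u*·(−ħ²/2m · u'') dx = 0.10896, so ⟨T⟩ = 0.10896 / 0.0045561.
⟨T⟩ = 23.916.

23.92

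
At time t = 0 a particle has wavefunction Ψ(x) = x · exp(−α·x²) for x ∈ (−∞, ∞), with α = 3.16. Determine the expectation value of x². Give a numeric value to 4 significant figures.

0.2373

⟨x²⟩ = ∫ x²·|Ψ|² dx / ∫|Ψ|² dx (integrals over the domain).
Expand each integrand as polynomial × e^(−2αx²) and use ∫x^(2j)·e^(−2αx²) dx = (2j−1)!!/(4α)^j · √(π/(2α)), odd powers → 0; here √(π/(2α)) = 0.70504.
State is unnormalized: ∫|Ψ|² dx = 0.055779, and ∫Ψ*·x²·Ψ dx = 0.013239, so ⟨x²⟩ = 0.013239 / 0.055779.
⟨x²⟩ = 0.23734.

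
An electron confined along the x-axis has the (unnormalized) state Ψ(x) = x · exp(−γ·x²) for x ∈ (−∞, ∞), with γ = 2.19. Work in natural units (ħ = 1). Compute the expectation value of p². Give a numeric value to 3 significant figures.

6.57

p² Ψ = −ħ² d²Ψ/dx²; ⟨p²⟩ = −ħ² ∫ Ψ*·Ψ'' dx / ∫|Ψ|² dx.
Expand each integrand as polynomial × e^(−2γx²) and use ∫x^(2j)·e^(−2γx²) dx = (2j−1)!!/(4γ)^j · √(π/(2γ)), odd powers → 0; here √(π/(2γ)) = 0.84691. Differentiate with the product rule, d/dx e^(−γx²) = −2γx·e^(−γx²).
State is unnormalized: ∫|Ψ|² dx = 0.096679, and ∫Ψ*·(−ħ² Ψ'') dx = 0.63518, so ⟨p²⟩ = 0.63518 / 0.096679.
⟨p²⟩ = 6.5700.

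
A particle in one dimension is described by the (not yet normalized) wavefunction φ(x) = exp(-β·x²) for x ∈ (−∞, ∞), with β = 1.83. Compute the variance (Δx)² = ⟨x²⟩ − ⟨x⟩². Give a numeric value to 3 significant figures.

Compute ⟨x⟩ and ⟨x²⟩ separately, then (Δx)² = ⟨x²⟩ − ⟨x⟩².
Gaussian moments: ∫x^(2j)·e^(−2βx²) dx = (2j−1)!!/(4β)^j · √(π/(2β)), odd powers integrate to 0; here √(π/(2β)) = 0.92648.
Normalization: ∫|φ|² dx = 0.92648.
⟨x⟩ = 0.0000 and ⟨x²⟩ = 0.13661.
(Δx)² = 0.13661 − (0.0000)² = 0.13661.

0.137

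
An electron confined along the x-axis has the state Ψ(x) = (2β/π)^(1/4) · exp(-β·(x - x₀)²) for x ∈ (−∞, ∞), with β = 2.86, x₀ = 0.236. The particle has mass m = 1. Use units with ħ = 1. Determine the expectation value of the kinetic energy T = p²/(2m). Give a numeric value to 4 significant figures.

T = −(ħ²/2m) d²/dx², so ⟨T⟩ = −(ħ²/2m) ∫ Ψ*·Ψ'' dx; with m = 1.
Gaussian moments (u = x − x₀): ∫u^(2j)·e^(−2βu²) du = (2j−1)!!/(4β)^j · √(π/(2β)), odd powers integrate to 0; here √(π/(2β)) = 0.74110. Derivatives: d/dx e^(−βu²) = −2βu·e^(−βu²), d²/dx² e^(−βu²) = (4β²u² − 2β)·e^(−βu²).
⟨T⟩ = 1.4300.

1.430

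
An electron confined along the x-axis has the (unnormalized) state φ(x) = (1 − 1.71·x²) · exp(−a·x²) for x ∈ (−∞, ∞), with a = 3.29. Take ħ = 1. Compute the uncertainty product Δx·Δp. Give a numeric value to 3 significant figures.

0.511

Δx = √(⟨x²⟩−⟨x⟩²), Δp = √(⟨p²⟩−⟨p⟩²).
Expand each integrand as polynomial × e^(−2ax²) and use ∫x^(2j)·e^(−2ax²) dx = (2j−1)!!/(4a)^j · √(π/(2a)), odd powers → 0; here √(π/(2a)) = 0.69097. Differentiate with the product rule, d/dx e^(−ax²) = −2ax·e^(−ax²).
Normalization: ∫|φ|² dx = 0.54640.
⟨x⟩ = 0.0000, ⟨x²⟩ = 0.045512 ⇒ Δx = 0.21334.
⟨p⟩ = 0.0000, ⟨p²⟩ = 5.7334 ⇒ Δp = 2.3945.
Δx·Δp = 0.51082.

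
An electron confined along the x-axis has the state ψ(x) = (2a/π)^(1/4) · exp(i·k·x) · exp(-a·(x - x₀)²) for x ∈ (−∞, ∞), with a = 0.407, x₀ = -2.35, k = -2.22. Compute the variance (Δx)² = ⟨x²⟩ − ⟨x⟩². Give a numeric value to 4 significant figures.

0.6143

Compute ⟨x⟩ and ⟨x²⟩ separately, then (Δx)² = ⟨x²⟩ − ⟨x⟩².
Gaussian moments (u = x − x₀): ∫u^(2j)·e^(−2au²) du = (2j−1)!!/(4a)^j · √(π/(2a)), odd powers integrate to 0; here √(π/(2a)) = 1.9645.
⟨x⟩ = -2.3500 and ⟨x²⟩ = 6.1368.
(Δx)² = 6.1368 − (-2.3500)² = 0.61425.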